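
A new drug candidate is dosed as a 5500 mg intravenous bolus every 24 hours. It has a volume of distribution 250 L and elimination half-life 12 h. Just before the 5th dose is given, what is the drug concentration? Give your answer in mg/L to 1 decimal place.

f = (1/2)^(τ/t½) = (1/2)^(24/12) ≈ 0.2500.
C₀ = D/Vd = 5500/250 ≈ 22.000 mg/L.
Before the 5th dose, 4 doses have been given. Superposition: Cmin = C₀·(f + f² + … + f^4).
≈ 22.000 × (0.2500 + 0.0625 + 0.0156 + 0.0039) ≈ 22.000 × 0.3320 ≈ 7.304 mg/L.

7.3 mg/L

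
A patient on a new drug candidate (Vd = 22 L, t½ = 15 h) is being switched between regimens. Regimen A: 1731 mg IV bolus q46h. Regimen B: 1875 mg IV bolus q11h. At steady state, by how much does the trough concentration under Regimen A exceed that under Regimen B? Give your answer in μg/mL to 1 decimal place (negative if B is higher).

Regimen A: f = (1/2)^(46/15) ≈ 0.1194; Cmin,ss = (1731/22)·f/(1−f) ≈ 10.668 μg/mL.
Regimen B: f = (1/2)^(11/15) ≈ 0.6015; Cmin,ss = (1875/22)·f/(1−f) ≈ 128.643 μg/mL.
Difference ≈ 10.668 − 128.643 ≈ -117.975 μg/mL.

-118.0 μg/mL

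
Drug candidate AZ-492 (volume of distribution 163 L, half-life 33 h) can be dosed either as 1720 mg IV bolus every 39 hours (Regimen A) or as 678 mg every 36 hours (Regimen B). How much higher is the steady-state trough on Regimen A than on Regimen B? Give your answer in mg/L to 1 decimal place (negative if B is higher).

4.6 mg/L

Regimen A: f = (1/2)^(39/33) ≈ 0.4408; Cmin,ss = (1720/163)·f/(1−f) ≈ 8.318 mg/L.
Regimen B: f = (1/2)^(36/33) ≈ 0.4695; Cmin,ss = (678/163)·f/(1−f) ≈ 3.681 mg/L.
Difference ≈ 8.318 − 3.681 ≈ 4.637 mg/L.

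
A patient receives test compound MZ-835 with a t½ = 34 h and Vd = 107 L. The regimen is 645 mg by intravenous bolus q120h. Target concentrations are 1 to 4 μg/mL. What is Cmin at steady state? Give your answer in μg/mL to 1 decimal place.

0.6 μg/mL

k = ln2/t½ = ln2/34 ≈ 0.020387 h⁻¹; fraction remaining f = e^(−kτ) = e^(−0.020387×120) ≈ 0.0866.
At steady state, accumulation factor R = 1/(1 − e^(−kτ)) ≈ 1.0948.
Each bolus raises the concentration by D/Vd = 645/107 ≈ 6.028 μg/mL.
Steady-state peak Cmax,ss = C₀·R ≈ 6.028 × 1.0948 ≈ 6.599 μg/mL.
One interval later, Cmin,ss = Cmax,ss·e^(−kτ) ≈ 6.599 × 0.0866 ≈ 0.571 μg/mL.
Trough 0.6 μg/mL vs MEC 1 μg/mL: subtherapeutic.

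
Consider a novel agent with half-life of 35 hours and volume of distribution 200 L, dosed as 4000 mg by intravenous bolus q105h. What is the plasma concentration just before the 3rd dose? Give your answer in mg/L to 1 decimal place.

f = (1/2)^(τ/t½) = (1/2)^(105/35) ≈ 0.1250.
C₀ = D/Vd = 4000/200 ≈ 20.000 mg/L.
Before the 3rd dose, 2 doses have been given. Superposition: Cmin = C₀·(f + f²).
≈ 20.000 × (0.1250 + 0.0156) ≈ 20.000 × 0.1406 ≈ 2.812 mg/L.

2.8 mg/L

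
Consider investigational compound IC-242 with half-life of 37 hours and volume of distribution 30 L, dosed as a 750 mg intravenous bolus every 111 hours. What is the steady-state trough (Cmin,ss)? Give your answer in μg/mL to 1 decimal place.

τ = 111 h = 3 half-lives, so f = (1/2)^3 = 0.125.
At steady state, R = 1/(1 − 0.125) = 8/7.
Single-dose peak C₀ = D/Vd = 750/30 = 25 μg/mL.
Steady-state peak Cmax,ss = C₀·R = 25 × 8/7 ≈ 28.571 μg/mL.
Steady-state trough Cmin,ss = Cmax,ss·f ≈ 28.571 × 0.125 ≈ 3.571 μg/mL.

3.6 μg/mL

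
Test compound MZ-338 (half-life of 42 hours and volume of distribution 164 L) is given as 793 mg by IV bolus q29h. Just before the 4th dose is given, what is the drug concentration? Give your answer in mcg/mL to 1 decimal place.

6.0 mcg/mL

f = (1/2)^(τ/t½) = (1/2)^(29/42) ≈ 0.6196.
C₀ = D/Vd = 793/164 ≈ 4.835 mcg/mL.
Before the 4th dose, 3 doses have been given. Superposition: Cmin = C₀·(f + f² + … + f^3).
≈ 4.835 × (0.6196 + 0.3839 + 0.2379) ≈ 4.835 × 1.2414 ≈ 6.002 mcg/mL.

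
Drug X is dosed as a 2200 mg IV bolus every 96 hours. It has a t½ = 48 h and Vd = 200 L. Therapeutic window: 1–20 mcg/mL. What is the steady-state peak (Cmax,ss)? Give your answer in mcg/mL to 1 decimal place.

14.7 mcg/mL

The dosing interval is 2 half-lives, so f = 2^(−2) = 0.25.
At steady state, R = 1/(1 − 0.25) = 4/3.
Single-dose peak C₀ = D/Vd = 2200/200 = 11 mcg/mL.
Steady-state peak Cmax,ss = C₀·R = 11 × 4/3 ≈ 14.667 mcg/mL.
Peak 14.7 mcg/mL vs MTC 20 mcg/mL: below toxic threshold.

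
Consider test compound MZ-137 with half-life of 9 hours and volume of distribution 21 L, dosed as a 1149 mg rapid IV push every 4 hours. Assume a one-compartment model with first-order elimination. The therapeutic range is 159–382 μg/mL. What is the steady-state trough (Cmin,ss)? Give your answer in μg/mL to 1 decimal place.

151.7 μg/mL

τ/t½ = 4/9 ≈ 0.44444, so fraction remaining f = (1/2)^(4/9) ≈ 0.7349.
Accumulation ratio R = 1/(1 − f) ≈ 1/0.2651 ≈ 3.7722.
Single-dose peak C₀ = D/Vd = 1149/21 ≈ 54.714 μg/mL.
Steady-state peak Cmax,ss = C₀·R ≈ 54.714 × 3.7722 ≈ 206.392 μg/mL.
One interval later, Cmin,ss = Cmax,ss·e^(−kτ) ≈ 206.392 × 0.7349 ≈ 151.677 μg/mL.
Trough 151.7 μg/mL vs MEC 159 μg/mL: subtherapeutic.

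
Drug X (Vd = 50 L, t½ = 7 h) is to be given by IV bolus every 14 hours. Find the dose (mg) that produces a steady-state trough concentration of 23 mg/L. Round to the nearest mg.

3450 mg

τ/t½ = 14/7 ≈ 2, so f = (1/2)^(14/7) ≈ 0.250000.
Cmin,ss = (D/Vd)·f/(1−f), so D = Cmin,ss·Vd·(1−f)/f.
D = 23 × 50 × (1−f)/f ≈ 23 × 50 × 3.00000 ≈ 3450.00 mg.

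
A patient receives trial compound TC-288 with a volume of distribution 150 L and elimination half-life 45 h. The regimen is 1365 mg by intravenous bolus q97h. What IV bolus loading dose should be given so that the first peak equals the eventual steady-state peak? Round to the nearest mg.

f = (1/2)^(97/45) ≈ 0.224447; accumulation ratio R = 1/(1−f) ≈ 1.28940.
Loading dose to hit Cmax,ss on first dose: D_load = D_maint·R ≈ 1365 × 1.28940 ≈ 1760.03 mg.

1760 mg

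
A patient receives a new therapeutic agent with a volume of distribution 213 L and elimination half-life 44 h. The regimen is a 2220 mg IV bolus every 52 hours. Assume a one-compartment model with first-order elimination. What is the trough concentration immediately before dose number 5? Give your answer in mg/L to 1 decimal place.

7.9 mg/L

f = (1/2)^(τ/t½) = (1/2)^(52/44) ≈ 0.4408.
C₀ = D/Vd = 2220/213 ≈ 10.423 mg/L.
Before the 5th dose, 4 doses have been given. Superposition: Cmin = C₀·(f + f² + … + f^4).
≈ 10.423 × (0.4408 + 0.1943 + 0.0856 + 0.0378) ≈ 10.423 × 0.7585 ≈ 7.906 mg/L.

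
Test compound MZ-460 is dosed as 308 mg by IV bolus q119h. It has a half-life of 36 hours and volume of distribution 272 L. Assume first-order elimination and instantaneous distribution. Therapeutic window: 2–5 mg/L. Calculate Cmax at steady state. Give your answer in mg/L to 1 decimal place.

τ/t½ = 119/36 ≈ 3.3056, so fraction remaining f = (1/2)^(119/36) ≈ 0.1011.
Accumulation ratio R = 1/(1 − f) ≈ 1/0.8989 ≈ 1.1125.
Single-dose peak C₀ = D/Vd = 308/272 ≈ 1.132 mg/L.
Steady-state peak Cmax,ss = C₀·R ≈ 1.132 × 1.1125 ≈ 1.259 mg/L.
Peak 1.3 mg/L vs MTC 5 mg/L: below toxic threshold.

1.3 mg/L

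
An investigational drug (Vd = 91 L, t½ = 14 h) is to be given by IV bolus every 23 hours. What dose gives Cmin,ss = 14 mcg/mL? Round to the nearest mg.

τ/t½ = 23/14 ≈ 1.6429, so f = (1/2)^(23/14) ≈ 0.320222.
Cmin,ss = (D/Vd)·f/(1−f), so D = Cmin,ss·Vd·(1−f)/f.
D = 14 × 91 × (1−f)/f ≈ 14 × 91 × 2.12283 ≈ 2704.49 mg.

2704 mg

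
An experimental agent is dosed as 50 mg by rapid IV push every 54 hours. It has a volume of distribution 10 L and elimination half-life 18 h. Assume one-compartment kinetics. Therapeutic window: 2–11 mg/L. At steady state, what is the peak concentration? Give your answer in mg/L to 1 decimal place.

The dosing interval is 3 half-lives, so f = 2^(−3) = 0.125.
Accumulation ratio R = 1/(1 − f) = 1/0.875 = 8/7.
Single-dose peak C₀ = D/Vd = 50/10 = 5 mg/L.
Steady-state peak Cmax,ss = C₀·R = 5 × 8/7 ≈ 5.714 mg/L.
Peak 5.7 mg/L vs MTC 11 mg/L: below toxic threshold.

5.7 mg/L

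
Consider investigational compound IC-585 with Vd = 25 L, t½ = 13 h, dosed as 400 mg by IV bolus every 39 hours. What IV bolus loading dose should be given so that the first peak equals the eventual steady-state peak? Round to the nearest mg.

f = (1/2)^(39/13) ≈ 0.125000; accumulation ratio R = 1/(1−f) ≈ 1.14286.
Loading dose to hit Cmax,ss on first dose: D_load = D_maint·R ≈ 400 × 1.14286 ≈ 457.14 mg.

457 mg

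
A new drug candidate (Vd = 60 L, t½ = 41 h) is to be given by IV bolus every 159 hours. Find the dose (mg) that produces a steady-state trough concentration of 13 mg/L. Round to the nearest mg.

10688 mg

τ/t½ = 159/41 ≈ 3.878, so f = (1/2)^(159/41) ≈ 0.068013.
Cmin,ss = (D/Vd)·f/(1−f), so D = Cmin,ss·Vd·(1−f)/f.
D = 13 × 60 × (1−f)/f ≈ 13 × 60 × 13.70307 ≈ 10688.39 mg.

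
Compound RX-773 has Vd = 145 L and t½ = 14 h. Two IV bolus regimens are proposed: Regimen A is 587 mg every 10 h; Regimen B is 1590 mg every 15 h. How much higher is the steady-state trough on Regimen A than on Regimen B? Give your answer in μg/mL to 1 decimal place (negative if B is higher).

Regimen A: f = (1/2)^(10/14) ≈ 0.6095; Cmin,ss = (587/145)·f/(1−f) ≈ 6.319 μg/mL.
Regimen B: f = (1/2)^(15/14) ≈ 0.4758; Cmin,ss = (1590/145)·f/(1−f) ≈ 9.953 μg/mL.
Difference ≈ 6.319 − 9.953 ≈ -3.634 μg/mL.

-3.6 μg/mL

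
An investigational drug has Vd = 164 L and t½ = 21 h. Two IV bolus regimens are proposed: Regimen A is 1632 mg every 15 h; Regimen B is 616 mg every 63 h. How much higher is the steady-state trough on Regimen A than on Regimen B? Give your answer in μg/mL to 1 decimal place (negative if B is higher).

Regimen A: f = (1/2)^(15/21) ≈ 0.6095; Cmin,ss = (1632/164)·f/(1−f) ≈ 15.532 μg/mL.
Regimen B: f = (1/2)^(63/21) ≈ 0.1250; Cmin,ss = (616/164)·f/(1−f) ≈ 0.537 μg/mL.
Difference ≈ 15.532 − 0.537 ≈ 14.995 μg/mL.

15.0 μg/mL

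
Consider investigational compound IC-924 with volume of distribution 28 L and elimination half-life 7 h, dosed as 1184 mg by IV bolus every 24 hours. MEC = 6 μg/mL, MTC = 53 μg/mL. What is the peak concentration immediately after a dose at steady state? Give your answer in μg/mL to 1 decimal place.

τ/t½ = 24/7 ≈ 3.4286, so fraction remaining f = (1/2)^(24/7) ≈ 0.0929.
At steady state, accumulation factor R = 1/(1 − e^(−kτ)) ≈ 1.1024.
Single-dose peak C₀ = D/Vd = 1184/28 ≈ 42.286 μg/mL.
Steady-state peak Cmax,ss = C₀·R ≈ 42.286 × 1.1024 ≈ 46.616 μg/mL.
Peak 46.6 μg/mL vs MTC 53 μg/mL: below toxic threshold.

46.6 μg/mL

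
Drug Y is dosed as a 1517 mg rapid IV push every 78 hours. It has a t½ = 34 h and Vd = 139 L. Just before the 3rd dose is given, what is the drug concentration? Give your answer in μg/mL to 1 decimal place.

f = (1/2)^(τ/t½) = (1/2)^(78/34) ≈ 0.2039.
C₀ = D/Vd = 1517/139 ≈ 10.914 μg/mL.
Before the 3rd dose, 2 doses have been given. Superposition: Cmin = C₀·(f + f²).
≈ 10.914 × (0.2039 + 0.0416) ≈ 10.914 × 0.2455 ≈ 2.679 μg/mL.

2.7 μg/mL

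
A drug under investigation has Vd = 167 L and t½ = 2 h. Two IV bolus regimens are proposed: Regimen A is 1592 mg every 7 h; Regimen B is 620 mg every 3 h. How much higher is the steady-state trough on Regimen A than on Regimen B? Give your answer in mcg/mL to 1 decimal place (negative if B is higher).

-1.1 mcg/mL

Regimen A: f = (1/2)^(7/2) ≈ 0.0884; Cmin,ss = (1592/167)·f/(1−f) ≈ 0.924 mcg/mL.
Regimen B: f = (1/2)^(3/2) ≈ 0.3536; Cmin,ss = (620/167)·f/(1−f) ≈ 2.031 mcg/mL.
Difference ≈ 0.924 − 2.031 ≈ -1.107 mcg/mL.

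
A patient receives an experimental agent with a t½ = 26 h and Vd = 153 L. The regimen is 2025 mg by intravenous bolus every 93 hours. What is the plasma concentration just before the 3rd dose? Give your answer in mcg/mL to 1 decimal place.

1.2 mcg/mL

f = (1/2)^(τ/t½) = (1/2)^(93/26) ≈ 0.0838.
C₀ = D/Vd = 2025/153 ≈ 13.235 mcg/mL.
Before the 3rd dose, 2 doses have been given. Superposition: Cmin = C₀·(f + f²).
≈ 13.235 × (0.0838 + 0.0070) ≈ 13.235 × 0.0908 ≈ 1.202 mcg/mL.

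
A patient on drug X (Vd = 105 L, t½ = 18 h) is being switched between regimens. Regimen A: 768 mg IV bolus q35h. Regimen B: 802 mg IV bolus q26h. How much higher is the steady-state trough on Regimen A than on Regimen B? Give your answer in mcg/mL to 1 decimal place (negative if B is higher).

-1.9 mcg/mL

Regimen A: f = (1/2)^(35/18) ≈ 0.2598; Cmin,ss = (768/105)·f/(1−f) ≈ 2.567 mcg/mL.
Regimen B: f = (1/2)^(26/18) ≈ 0.3674; Cmin,ss = (802/105)·f/(1−f) ≈ 4.436 mcg/mL.
Difference ≈ 2.567 − 4.436 ≈ -1.869 mcg/mL.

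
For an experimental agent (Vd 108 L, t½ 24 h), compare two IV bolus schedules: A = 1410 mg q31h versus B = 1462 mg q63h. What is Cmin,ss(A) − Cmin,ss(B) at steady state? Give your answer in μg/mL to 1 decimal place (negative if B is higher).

Regimen A: f = (1/2)^(31/24) ≈ 0.4085; Cmin,ss = (1410/108)·f/(1−f) ≈ 9.016 μg/mL.
Regimen B: f = (1/2)^(63/24) ≈ 0.1621; Cmin,ss = (1462/108)·f/(1−f) ≈ 2.619 μg/mL.
Difference ≈ 9.016 − 2.619 ≈ 6.397 μg/mL.

6.4 μg/mL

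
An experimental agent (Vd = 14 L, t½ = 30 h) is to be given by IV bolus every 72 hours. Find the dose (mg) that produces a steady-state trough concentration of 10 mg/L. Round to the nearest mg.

τ/t½ = 72/30 ≈ 2.4, so f = (1/2)^(72/30) ≈ 0.189465.
Cmin,ss = (D/Vd)·f/(1−f), so D = Cmin,ss·Vd·(1−f)/f.
D = 10 × 14 × (1−f)/f ≈ 10 × 14 × 4.27802 ≈ 598.92 mg.

599 mg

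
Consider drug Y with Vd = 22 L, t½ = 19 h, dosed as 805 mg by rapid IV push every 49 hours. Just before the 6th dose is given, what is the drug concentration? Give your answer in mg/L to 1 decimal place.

f = (1/2)^(τ/t½) = (1/2)^(49/19) ≈ 0.1674.
C₀ = D/Vd = 805/22 ≈ 36.591 mg/L.
Before the 6th dose, 5 doses have been given. Superposition: Cmin = C₀·(f + f² + … + f^5).
≈ 36.591 × (0.1674 + 0.0280 + 0.0047 + 0.0008 + 0.0001) ≈ 36.591 × 0.2010 ≈ 7.355 mg/L.

7.4 mg/L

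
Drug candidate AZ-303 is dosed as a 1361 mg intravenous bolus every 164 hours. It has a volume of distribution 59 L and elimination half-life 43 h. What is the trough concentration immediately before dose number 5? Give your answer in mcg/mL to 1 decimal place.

f = (1/2)^(τ/t½) = (1/2)^(164/43) ≈ 0.0711.
C₀ = D/Vd = 1361/59 ≈ 23.068 mcg/mL.
Before the 5th dose, 4 doses have been given. Superposition: Cmin = C₀·(f + f² + … + f^4).
≈ 23.068 × (0.0711 + 0.0051 + 0.0004 + 0.0000) ≈ 23.068 × 0.0766 ≈ 1.767 mcg/mL.

1.8 mcg/mL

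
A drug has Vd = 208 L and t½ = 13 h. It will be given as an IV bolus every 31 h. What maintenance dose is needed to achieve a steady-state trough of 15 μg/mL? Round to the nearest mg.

13173 mg

τ/t½ = 31/13 ≈ 2.3846, so f = (1/2)^(31/13) ≈ 0.191496.
Cmin,ss = (D/Vd)·f/(1−f), so D = Cmin,ss·Vd·(1−f)/f.
D = 15 × 208 × (1−f)/f ≈ 15 × 208 × 4.22204 ≈ 13172.76 mg.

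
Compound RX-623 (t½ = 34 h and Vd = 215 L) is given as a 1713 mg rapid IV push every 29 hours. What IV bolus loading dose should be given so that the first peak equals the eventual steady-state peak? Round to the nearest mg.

3838 mg

f = (1/2)^(29/34) ≈ 0.553655; accumulation ratio R = 1/(1−f) ≈ 2.24042.
Loading dose to hit Cmax,ss on first dose: D_load = D_maint·R ≈ 1713 × 2.24042 ≈ 3837.84 mg.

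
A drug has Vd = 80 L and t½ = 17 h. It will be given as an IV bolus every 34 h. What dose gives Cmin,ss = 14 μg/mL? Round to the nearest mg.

3360 mg

τ/t½ = 34/17 ≈ 2, so f = (1/2)^(34/17) ≈ 0.250000.
Cmin,ss = (D/Vd)·f/(1−f), so D = Cmin,ss·Vd·(1−f)/f.
D = 14 × 80 × (1−f)/f ≈ 14 × 80 × 3.00000 ≈ 3360.00 mg.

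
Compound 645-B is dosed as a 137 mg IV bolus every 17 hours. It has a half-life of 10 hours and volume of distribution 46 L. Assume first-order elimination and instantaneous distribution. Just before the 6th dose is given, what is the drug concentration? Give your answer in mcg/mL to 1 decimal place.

1.3 mcg/mL

f = (1/2)^(τ/t½) = (1/2)^(17/10) ≈ 0.3078.
C₀ = D/Vd = 137/46 ≈ 2.978 mcg/mL.
Before the 6th dose, 5 doses have been given. Superposition: Cmin = C₀·(f + f² + … + f^5).
≈ 2.978 × (0.3078 + 0.0947 + 0.0292 + 0.0090 + 0.0028) ≈ 2.978 × 0.4435 ≈ 1.321 mcg/mL.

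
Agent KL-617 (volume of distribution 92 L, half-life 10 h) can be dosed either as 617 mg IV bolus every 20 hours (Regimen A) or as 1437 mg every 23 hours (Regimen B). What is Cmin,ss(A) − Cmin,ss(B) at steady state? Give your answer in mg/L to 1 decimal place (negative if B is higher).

-1.7 mg/L

Regimen A: f = (1/2)^(20/10) ≈ 0.2500; Cmin,ss = (617/92)·f/(1−f) ≈ 2.236 mg/L.
Regimen B: f = (1/2)^(23/10) ≈ 0.2031; Cmin,ss = (1437/92)·f/(1−f) ≈ 3.981 mg/L.
Difference ≈ 2.236 − 3.981 ≈ -1.745 mg/L.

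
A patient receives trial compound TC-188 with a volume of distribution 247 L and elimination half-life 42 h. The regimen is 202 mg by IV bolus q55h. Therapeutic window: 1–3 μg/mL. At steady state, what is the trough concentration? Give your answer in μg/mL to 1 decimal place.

0.6 μg/mL

Over one 55-h interval, 55/42 ≈ 1.3095 half-lives elapse, leaving f ≈ 0.4035 of each dose.
Single-dose peak C₀ = D/Vd = 202/247 ≈ 0.818 μg/mL.
Steady-state trough Cmin,ss = C₀·f/(1−f) ≈ 0.818 × 0.4035/0.5965 ≈ 0.553 μg/mL.
Trough 0.6 μg/mL vs MEC 1 μg/mL: subtherapeutic.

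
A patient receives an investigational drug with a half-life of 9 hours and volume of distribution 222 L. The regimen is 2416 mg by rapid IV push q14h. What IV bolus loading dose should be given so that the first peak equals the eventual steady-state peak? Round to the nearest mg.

f = (1/2)^(14/9) ≈ 0.340198; accumulation ratio R = 1/(1−f) ≈ 1.51561.
Loading dose to hit Cmax,ss on first dose: D_load = D_maint·R ≈ 2416 × 1.51561 ≈ 3661.71 mg.

3662 mg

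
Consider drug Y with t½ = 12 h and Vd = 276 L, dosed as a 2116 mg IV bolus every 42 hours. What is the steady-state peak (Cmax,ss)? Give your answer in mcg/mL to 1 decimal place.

k = ln2/t½ = ln2/12 ≈ 0.057762 h⁻¹; fraction remaining f = e^(−kτ) = e^(−0.057762×42) ≈ 0.0884.
Accumulation ratio R = 1/(1 − f) ≈ 1/0.9116 ≈ 1.0970.
Single-dose peak C₀ = D/Vd = 2116/276 ≈ 7.667 mcg/mL.
Cmax,ss = C₀/(1 − f) ≈ 7.667/0.9116 ≈ 8.410 mcg/mL.

8.4 mcg/mL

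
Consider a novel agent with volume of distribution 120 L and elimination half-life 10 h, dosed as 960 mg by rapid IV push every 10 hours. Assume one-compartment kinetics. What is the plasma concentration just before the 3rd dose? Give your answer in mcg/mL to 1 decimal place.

6.0 mcg/mL

f = (1/2)^(τ/t½) = (1/2)^(10/10) ≈ 0.5000.
C₀ = D/Vd = 960/120 ≈ 8.000 mcg/mL.
Before the 3rd dose, 2 doses have been given. Superposition: Cmin = C₀·(f + f²).
≈ 8.000 × (0.5000 + 0.2500) ≈ 8.000 × 0.7500 ≈ 6.000 mcg/mL.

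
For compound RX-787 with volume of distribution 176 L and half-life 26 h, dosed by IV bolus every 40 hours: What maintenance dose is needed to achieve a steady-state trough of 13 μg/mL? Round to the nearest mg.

4358 mg

τ/t½ = 40/26 ≈ 1.5385, so f = (1/2)^(40/26) ≈ 0.344252.
Cmin,ss = (D/Vd)·f/(1−f), so D = Cmin,ss·Vd·(1−f)/f.
D = 13 × 176 × (1−f)/f ≈ 13 × 176 × 1.90485 ≈ 4358.30 mg.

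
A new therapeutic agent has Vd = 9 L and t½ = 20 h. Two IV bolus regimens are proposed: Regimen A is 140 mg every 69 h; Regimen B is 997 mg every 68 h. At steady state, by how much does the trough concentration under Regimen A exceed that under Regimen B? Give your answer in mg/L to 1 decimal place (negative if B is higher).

Regimen A: f = (1/2)^(69/20) ≈ 0.0915; Cmin,ss = (140/9)·f/(1−f) ≈ 1.567 mg/L.
Regimen B: f = (1/2)^(68/20) ≈ 0.0947; Cmin,ss = (997/9)·f/(1−f) ≈ 11.588 mg/L.
Difference ≈ 1.567 − 11.588 ≈ -10.021 mg/L.

-10.0 mg/L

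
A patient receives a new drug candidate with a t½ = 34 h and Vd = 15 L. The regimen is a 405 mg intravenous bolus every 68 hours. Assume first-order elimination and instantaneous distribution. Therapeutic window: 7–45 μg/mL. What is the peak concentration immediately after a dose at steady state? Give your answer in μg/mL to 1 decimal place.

36.0 μg/mL

The dosing interval is 2 half-lives, so f = 2^(−2) = 0.25.
Accumulation ratio R = 1/(1 − f) = 1/0.75 = 4/3.
Single-dose peak C₀ = D/Vd = 405/15 = 27 μg/mL.
Steady-state peak Cmax,ss = C₀·R = 27 × 4/3 ≈ 36.000 μg/mL.
Peak 36.0 μg/mL vs MTC 45 μg/mL: below toxic threshold.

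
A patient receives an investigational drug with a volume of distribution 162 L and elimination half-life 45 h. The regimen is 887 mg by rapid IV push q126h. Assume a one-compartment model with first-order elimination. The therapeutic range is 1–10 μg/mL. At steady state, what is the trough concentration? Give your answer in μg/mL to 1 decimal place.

0.9 μg/mL

k = ln2/t½ = ln2/45 ≈ 0.015403 h⁻¹; fraction remaining f = e^(−kτ) = e^(−0.015403×126) ≈ 0.1436.
At steady state, accumulation factor R = 1/(1 − e^(−kτ)) ≈ 1.1677.
Single-dose peak C₀ = D/Vd = 887/162 ≈ 5.475 μg/mL.
Cmax,ss = C₀/(1 − f) ≈ 5.475/0.8564 ≈ 6.393 μg/mL.
One interval later, Cmin,ss = Cmax,ss·e^(−kτ) ≈ 6.393 × 0.1436 ≈ 0.918 μg/mL.
Trough 0.9 μg/mL vs MEC 1 μg/mL: subtherapeutic.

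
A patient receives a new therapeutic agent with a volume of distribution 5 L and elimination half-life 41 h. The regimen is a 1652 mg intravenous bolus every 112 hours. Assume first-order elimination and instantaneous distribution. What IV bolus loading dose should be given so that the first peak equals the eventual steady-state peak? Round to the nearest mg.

1945 mg

f = (1/2)^(112/41) ≈ 0.150548; accumulation ratio R = 1/(1−f) ≈ 1.17723.
Loading dose to hit Cmax,ss on first dose: D_load = D_maint·R ≈ 1652 × 1.17723 ≈ 1944.78 mg.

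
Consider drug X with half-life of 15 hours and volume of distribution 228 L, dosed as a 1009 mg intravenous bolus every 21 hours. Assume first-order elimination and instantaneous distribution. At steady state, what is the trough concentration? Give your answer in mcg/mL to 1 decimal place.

τ/t½ = 21/15 ≈ 1.4, so fraction remaining f = (1/2)^(21/15) ≈ 0.3789.
Accumulation ratio R = 1/(1 − f) ≈ 1/0.6211 ≈ 1.6100.
Single-dose peak C₀ = D/Vd = 1009/228 ≈ 4.425 mcg/mL.
Steady-state peak Cmax,ss = C₀·R ≈ 4.425 × 1.6100 ≈ 7.124 mcg/mL.
One interval later, Cmin,ss = Cmax,ss·e^(−kτ) ≈ 7.124 × 0.3789 ≈ 2.699 mcg/mL.

2.7 mcg/mL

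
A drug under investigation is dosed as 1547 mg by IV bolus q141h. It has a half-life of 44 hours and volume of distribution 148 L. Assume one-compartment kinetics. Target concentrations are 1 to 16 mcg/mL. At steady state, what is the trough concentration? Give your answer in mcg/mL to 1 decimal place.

k = ln2/t½ = ln2/44 ≈ 0.015753 h⁻¹; fraction remaining f = e^(−kτ) = e^(−0.015753×141) ≈ 0.1085.
Single-dose peak C₀ = D/Vd = 1547/148 ≈ 10.453 mcg/mL.
Steady-state trough Cmin,ss = C₀·f/(1−f) ≈ 10.453 × 0.1085/0.8915 ≈ 1.272 mcg/mL.
Trough 1.3 mcg/mL vs MEC 1 mcg/mL: adequate.

1.3 mcg/mL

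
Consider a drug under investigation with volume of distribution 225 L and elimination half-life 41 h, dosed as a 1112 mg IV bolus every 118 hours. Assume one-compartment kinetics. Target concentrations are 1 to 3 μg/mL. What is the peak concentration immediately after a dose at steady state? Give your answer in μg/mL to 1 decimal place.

5.7 μg/mL

τ/t½ = 118/41 ≈ 2.878, so fraction remaining f = (1/2)^(118/41) ≈ 0.1360.
Accumulation ratio R = 1/(1 − f) ≈ 1/0.8640 ≈ 1.1574.
Each bolus raises the concentration by D/Vd = 1112/225 ≈ 4.942 μg/mL.
Steady-state peak Cmax,ss = C₀·R ≈ 4.942 × 1.1574 ≈ 5.720 μg/mL.
Peak 5.7 μg/mL vs MTC 3 μg/mL: exceeds toxic threshold.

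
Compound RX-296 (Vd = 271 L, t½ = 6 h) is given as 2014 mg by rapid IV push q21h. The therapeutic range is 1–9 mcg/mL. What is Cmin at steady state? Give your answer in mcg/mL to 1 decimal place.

τ/t½ = 21/6 ≈ 3.5, so fraction remaining f = (1/2)^(21/6) ≈ 0.0884.
Accumulation ratio R = 1/(1 − f) ≈ 1/0.9116 ≈ 1.0970.
Each bolus raises the concentration by D/Vd = 2014/271 ≈ 7.432 mcg/mL.
Cmax,ss = C₀/(1 − f) ≈ 7.432/0.9116 ≈ 8.153 mcg/mL.
One interval later, Cmin,ss = Cmax,ss·e^(−kτ) ≈ 8.153 × 0.0884 ≈ 0.721 mcg/mL.
Trough 0.7 mcg/mL vs MEC 1 mcg/mL: subtherapeutic.

0.7 mcg/mL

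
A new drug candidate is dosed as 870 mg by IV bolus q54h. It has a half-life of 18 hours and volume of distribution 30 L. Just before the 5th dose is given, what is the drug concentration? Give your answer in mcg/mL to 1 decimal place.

4.1 mcg/mL

f = (1/2)^(τ/t½) = (1/2)^(54/18) ≈ 0.1250.
C₀ = D/Vd = 870/30 ≈ 29.000 mcg/mL.
Before the 5th dose, 4 doses have been given. Superposition: Cmin = C₀·(f + f² + … + f^4).
≈ 29.000 × (0.1250 + 0.0156 + 0.0020 + 0.0002) ≈ 29.000 × 0.1428 ≈ 4.141 mcg/mL.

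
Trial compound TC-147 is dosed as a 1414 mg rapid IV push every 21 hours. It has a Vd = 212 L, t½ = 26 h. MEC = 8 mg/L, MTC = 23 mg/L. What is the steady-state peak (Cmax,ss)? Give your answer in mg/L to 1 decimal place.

15.6 mg/L

Over one 21-h interval, 21/26 ≈ 0.80769 half-lives elapse, leaving f ≈ 0.5713 of each dose.
Accumulation ratio R = 1/(1 − f) ≈ 1/0.4287 ≈ 2.3326.
Each bolus raises the concentration by D/Vd = 1414/212 ≈ 6.670 mg/L.
Steady-state peak Cmax,ss = C₀·R ≈ 6.670 × 2.3326 ≈ 15.558 mg/L.
Peak 15.6 mg/L vs MTC 23 mg/L: below toxic threshold.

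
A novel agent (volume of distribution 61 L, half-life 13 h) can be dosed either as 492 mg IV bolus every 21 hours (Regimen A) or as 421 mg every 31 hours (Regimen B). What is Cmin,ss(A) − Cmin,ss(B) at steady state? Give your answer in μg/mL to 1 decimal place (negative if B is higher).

2.3 μg/mL

Regimen A: f = (1/2)^(21/13) ≈ 0.3264; Cmin,ss = (492/61)·f/(1−f) ≈ 3.908 μg/mL.
Regimen B: f = (1/2)^(31/13) ≈ 0.1915; Cmin,ss = (421/61)·f/(1−f) ≈ 1.635 μg/mL.
Difference ≈ 3.908 − 1.635 ≈ 2.273 μg/mL.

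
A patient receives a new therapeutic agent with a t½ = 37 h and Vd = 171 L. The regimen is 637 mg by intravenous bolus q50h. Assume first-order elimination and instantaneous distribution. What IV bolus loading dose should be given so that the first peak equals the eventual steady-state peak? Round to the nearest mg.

1048 mg

f = (1/2)^(50/37) ≈ 0.391925; accumulation ratio R = 1/(1−f) ≈ 1.64453.
Loading dose to hit Cmax,ss on first dose: D_load = D_maint·R ≈ 637 × 1.64453 ≈ 1047.57 mg.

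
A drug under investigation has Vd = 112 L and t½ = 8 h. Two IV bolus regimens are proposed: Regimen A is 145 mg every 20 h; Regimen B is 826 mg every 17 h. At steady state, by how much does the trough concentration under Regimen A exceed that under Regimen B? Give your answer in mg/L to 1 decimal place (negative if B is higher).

Regimen A: f = (1/2)^(20/8) ≈ 0.1768; Cmin,ss = (145/112)·f/(1−f) ≈ 0.278 mg/L.
Regimen B: f = (1/2)^(17/8) ≈ 0.2293; Cmin,ss = (826/112)·f/(1−f) ≈ 2.194 mg/L.
Difference ≈ 0.278 − 2.194 ≈ -1.916 mg/L.

-1.9 mg/L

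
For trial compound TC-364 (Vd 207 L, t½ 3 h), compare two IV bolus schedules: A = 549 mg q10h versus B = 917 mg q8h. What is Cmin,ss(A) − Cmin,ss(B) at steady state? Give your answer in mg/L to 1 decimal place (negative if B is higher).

Regimen A: f = (1/2)^(10/3) ≈ 0.0992; Cmin,ss = (549/207)·f/(1−f) ≈ 0.292 mg/L.
Regimen B: f = (1/2)^(8/3) ≈ 0.1575; Cmin,ss = (917/207)·f/(1−f) ≈ 0.828 mg/L.
Difference ≈ 0.292 − 0.828 ≈ -0.536 mg/L.

-0.5 mg/L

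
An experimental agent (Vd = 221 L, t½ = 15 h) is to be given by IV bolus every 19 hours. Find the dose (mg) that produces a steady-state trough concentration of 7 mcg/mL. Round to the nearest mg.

τ/t½ = 19/15 ≈ 1.2667, so f = (1/2)^(19/15) ≈ 0.415619.
Cmin,ss = (D/Vd)·f/(1−f), so D = Cmin,ss·Vd·(1−f)/f.
D = 7 × 221 × (1−f)/f ≈ 7 × 221 × 1.40605 ≈ 2175.16 mg.

2175 mg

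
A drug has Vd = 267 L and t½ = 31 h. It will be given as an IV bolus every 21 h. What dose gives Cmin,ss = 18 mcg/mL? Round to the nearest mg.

2880 mg

τ/t½ = 21/31 ≈ 0.67742, so f = (1/2)^(21/31) ≈ 0.625283.
Cmin,ss = (D/Vd)·f/(1−f), so D = Cmin,ss·Vd·(1−f)/f.
D = 18 × 267 × (1−f)/f ≈ 18 × 267 × 0.59928 ≈ 2880.14 mg.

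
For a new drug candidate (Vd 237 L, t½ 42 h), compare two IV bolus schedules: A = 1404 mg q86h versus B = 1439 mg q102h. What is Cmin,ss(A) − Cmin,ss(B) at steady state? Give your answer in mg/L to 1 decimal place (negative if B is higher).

Regimen A: f = (1/2)^(86/42) ≈ 0.2419; Cmin,ss = (1404/237)·f/(1−f) ≈ 1.890 mg/L.
Regimen B: f = (1/2)^(102/42) ≈ 0.1857; Cmin,ss = (1439/237)·f/(1−f) ≈ 1.385 mg/L.
Difference ≈ 1.890 − 1.385 ≈ 0.505 mg/L.

0.5 mg/L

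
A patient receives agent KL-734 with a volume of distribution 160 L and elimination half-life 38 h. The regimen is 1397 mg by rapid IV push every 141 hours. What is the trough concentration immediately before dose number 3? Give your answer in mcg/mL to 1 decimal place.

f = (1/2)^(τ/t½) = (1/2)^(141/38) ≈ 0.0764.
C₀ = D/Vd = 1397/160 ≈ 8.731 mcg/mL.
Before the 3rd dose, 2 doses have been given. Superposition: Cmin = C₀·(f + f²).
≈ 8.731 × (0.0764 + 0.0058) ≈ 8.731 × 0.0822 ≈ 0.718 mcg/mL.

0.7 mcg/mL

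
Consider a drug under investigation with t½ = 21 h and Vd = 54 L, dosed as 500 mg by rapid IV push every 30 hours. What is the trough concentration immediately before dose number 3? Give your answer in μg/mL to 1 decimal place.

f = (1/2)^(τ/t½) = (1/2)^(30/21) ≈ 0.3715.
C₀ = D/Vd = 500/54 ≈ 9.259 μg/mL.
Before the 3rd dose, 2 doses have been given. Superposition: Cmin = C₀·(f + f²).
≈ 9.259 × (0.3715 + 0.1380) ≈ 9.259 × 0.5095 ≈ 4.717 μg/mL.

4.7 μg/mL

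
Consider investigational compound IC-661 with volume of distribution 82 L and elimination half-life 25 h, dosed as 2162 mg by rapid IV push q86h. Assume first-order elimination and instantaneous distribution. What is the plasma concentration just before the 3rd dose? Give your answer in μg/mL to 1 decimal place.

f = (1/2)^(τ/t½) = (1/2)^(86/25) ≈ 0.0921.
C₀ = D/Vd = 2162/82 ≈ 26.366 μg/mL.
Before the 3rd dose, 2 doses have been given. Superposition: Cmin = C₀·(f + f²).
≈ 26.366 × (0.0921 + 0.0085) ≈ 26.366 × 0.1006 ≈ 2.652 μg/mL.

2.7 μg/mL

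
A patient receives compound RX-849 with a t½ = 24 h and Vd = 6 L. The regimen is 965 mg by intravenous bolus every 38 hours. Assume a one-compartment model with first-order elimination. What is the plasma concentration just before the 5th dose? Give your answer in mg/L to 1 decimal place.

f = (1/2)^(τ/t½) = (1/2)^(38/24) ≈ 0.3337.
C₀ = D/Vd = 965/6 ≈ 160.833 mg/L.
Before the 5th dose, 4 doses have been given. Superposition: Cmin = C₀·(f + f² + … + f^4).
≈ 160.833 × (0.3337 + 0.1114 + 0.0372 + 0.0124) ≈ 160.833 × 0.4947 ≈ 79.564 mg/L.

79.6 mg/L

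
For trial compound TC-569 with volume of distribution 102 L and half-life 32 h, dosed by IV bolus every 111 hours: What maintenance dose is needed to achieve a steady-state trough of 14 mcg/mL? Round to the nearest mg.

τ/t½ = 111/32 ≈ 3.4688, so f = (1/2)^(111/32) ≈ 0.090324.
Cmin,ss = (D/Vd)·f/(1−f), so D = Cmin,ss·Vd·(1−f)/f.
D = 14 × 102 × (1−f)/f ≈ 14 × 102 × 10.07125 ≈ 14381.74 mg.

14382 mg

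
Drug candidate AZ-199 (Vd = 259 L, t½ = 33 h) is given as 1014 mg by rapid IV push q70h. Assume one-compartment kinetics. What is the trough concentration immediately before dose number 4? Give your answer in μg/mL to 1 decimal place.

f = (1/2)^(τ/t½) = (1/2)^(70/33) ≈ 0.2299.
C₀ = D/Vd = 1014/259 ≈ 3.915 μg/mL.
Before the 4th dose, 3 doses have been given. Superposition: Cmin = C₀·(f + f² + … + f^3).
≈ 3.915 × (0.2299 + 0.0529 + 0.0122) ≈ 3.915 × 0.2950 ≈ 1.155 μg/mL.

1.2 μg/mL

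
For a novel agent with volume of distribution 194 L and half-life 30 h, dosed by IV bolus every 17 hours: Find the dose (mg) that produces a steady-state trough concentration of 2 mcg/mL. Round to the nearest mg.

187 mg

τ/t½ = 17/30 ≈ 0.56667, so f = (1/2)^(17/30) ≈ 0.675175.
Cmin,ss = (D/Vd)·f/(1−f), so D = Cmin,ss·Vd·(1−f)/f.
D = 2 × 194 × (1−f)/f ≈ 2 × 194 × 0.48110 ≈ 186.67 mg.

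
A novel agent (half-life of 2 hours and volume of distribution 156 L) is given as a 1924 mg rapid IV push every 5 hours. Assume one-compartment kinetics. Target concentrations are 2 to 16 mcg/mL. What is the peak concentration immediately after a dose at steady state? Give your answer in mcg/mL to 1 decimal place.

15.0 mcg/mL

k = ln2/t½ = ln2/2 ≈ 0.346574 h⁻¹; fraction remaining f = e^(−kτ) = e^(−0.346574×5) ≈ 0.1768.
Accumulation ratio R = 1/(1 − f) ≈ 1/0.8232 ≈ 1.2148.
Single-dose peak C₀ = D/Vd = 1924/156 ≈ 12.333 mcg/mL.
Steady-state peak Cmax,ss = C₀·R ≈ 12.333 × 1.2148 ≈ 14.982 mcg/mL.
Peak 15.0 mcg/mL vs MTC 16 mcg/mL: below toxic threshold.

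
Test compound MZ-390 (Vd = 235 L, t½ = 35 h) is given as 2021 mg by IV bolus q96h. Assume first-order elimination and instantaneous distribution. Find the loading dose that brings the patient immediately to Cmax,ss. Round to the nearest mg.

2376 mg

f = (1/2)^(96/35) ≈ 0.149389; accumulation ratio R = 1/(1−f) ≈ 1.17563.
Loading dose to hit Cmax,ss on first dose: D_load = D_maint·R ≈ 2021 × 1.17563 ≈ 2375.95 mg.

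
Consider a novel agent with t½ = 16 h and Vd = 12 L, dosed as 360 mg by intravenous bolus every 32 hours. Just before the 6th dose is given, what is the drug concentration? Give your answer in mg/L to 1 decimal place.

f = (1/2)^(τ/t½) = (1/2)^(32/16) ≈ 0.2500.
C₀ = D/Vd = 360/12 ≈ 30.000 mg/L.
Before the 6th dose, 5 doses have been given. Superposition: Cmin = C₀·(f + f² + … + f^5).
≈ 30.000 × (0.2500 + 0.0625 + 0.0156 + 0.0039 + 0.0010) ≈ 30.000 × 0.3330 ≈ 9.990 mg/L.

10.0 mg/L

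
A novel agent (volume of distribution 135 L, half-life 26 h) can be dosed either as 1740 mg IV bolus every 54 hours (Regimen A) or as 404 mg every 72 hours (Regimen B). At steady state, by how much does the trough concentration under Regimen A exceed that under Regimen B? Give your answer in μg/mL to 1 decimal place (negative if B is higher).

Regimen A: f = (1/2)^(54/26) ≈ 0.2370; Cmin,ss = (1740/135)·f/(1−f) ≈ 4.003 μg/mL.
Regimen B: f = (1/2)^(72/26) ≈ 0.1467; Cmin,ss = (404/135)·f/(1−f) ≈ 0.514 μg/mL.
Difference ≈ 4.003 − 0.514 ≈ 3.489 μg/mL.

3.5 μg/mL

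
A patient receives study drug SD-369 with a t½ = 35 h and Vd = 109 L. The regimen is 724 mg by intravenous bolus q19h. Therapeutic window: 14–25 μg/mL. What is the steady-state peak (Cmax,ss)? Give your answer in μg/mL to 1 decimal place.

τ/t½ = 19/35 ≈ 0.54286, so fraction remaining f = (1/2)^(19/35) ≈ 0.6864.
Accumulation ratio R = 1/(1 − f) ≈ 1/0.3136 ≈ 3.1888.
Each bolus raises the concentration by D/Vd = 724/109 ≈ 6.642 μg/mL.
Steady-state peak Cmax,ss = C₀·R ≈ 6.642 × 3.1888 ≈ 21.180 μg/mL.
Peak 21.2 μg/mL vs MTC 25 μg/mL: below toxic threshold.

21.2 μg/mL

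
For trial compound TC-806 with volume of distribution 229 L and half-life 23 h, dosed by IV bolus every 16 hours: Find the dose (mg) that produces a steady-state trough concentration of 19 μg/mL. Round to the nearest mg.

τ/t½ = 16/23 ≈ 0.69565, so f = (1/2)^(16/23) ≈ 0.617430.
Cmin,ss = (D/Vd)·f/(1−f), so D = Cmin,ss·Vd·(1−f)/f.
D = 19 × 229 × (1−f)/f ≈ 19 × 229 × 0.61962 ≈ 2695.97 mg.

2696 mg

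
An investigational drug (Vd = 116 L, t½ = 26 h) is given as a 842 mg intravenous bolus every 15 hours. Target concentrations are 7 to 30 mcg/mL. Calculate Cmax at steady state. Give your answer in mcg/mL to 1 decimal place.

22.0 mcg/mL

τ/t½ = 15/26 ≈ 0.57692, so fraction remaining f = (1/2)^(15/26) ≈ 0.6704.
Accumulation ratio R = 1/(1 − f) ≈ 1/0.3296 ≈ 3.0340.
Each bolus raises the concentration by D/Vd = 842/116 ≈ 7.259 mcg/mL.
Steady-state peak Cmax,ss = C₀·R ≈ 7.259 × 3.0340 ≈ 22.024 mcg/mL.
Peak 22.0 mcg/mL vs MTC 30 mcg/mL: below toxic threshold.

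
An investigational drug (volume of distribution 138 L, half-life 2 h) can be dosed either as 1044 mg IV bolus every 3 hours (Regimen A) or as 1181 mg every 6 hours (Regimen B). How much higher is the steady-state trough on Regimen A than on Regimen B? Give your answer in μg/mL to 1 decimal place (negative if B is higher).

Regimen A: f = (1/2)^(3/2) ≈ 0.3536; Cmin,ss = (1044/138)·f/(1−f) ≈ 4.138 μg/mL.
Regimen B: f = (1/2)^(6/2) ≈ 0.1250; Cmin,ss = (1181/138)·f/(1−f) ≈ 1.223 μg/mL.
Difference ≈ 4.138 − 1.223 ≈ 2.915 μg/mL.

2.9 μg/mL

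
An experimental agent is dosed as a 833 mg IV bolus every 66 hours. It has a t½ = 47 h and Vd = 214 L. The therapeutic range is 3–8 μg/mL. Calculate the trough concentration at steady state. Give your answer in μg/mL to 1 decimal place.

2.4 μg/mL

τ/t½ = 66/47 ≈ 1.4043, so fraction remaining f = (1/2)^(66/47) ≈ 0.3778.
Each bolus raises the concentration by D/Vd = 833/214 ≈ 3.893 μg/mL.
Steady-state trough Cmin,ss = C₀·f/(1−f) ≈ 3.893 × 0.3778/0.6222 ≈ 2.364 μg/mL.
Trough 2.4 μg/mL vs MEC 3 μg/mL: subtherapeutic.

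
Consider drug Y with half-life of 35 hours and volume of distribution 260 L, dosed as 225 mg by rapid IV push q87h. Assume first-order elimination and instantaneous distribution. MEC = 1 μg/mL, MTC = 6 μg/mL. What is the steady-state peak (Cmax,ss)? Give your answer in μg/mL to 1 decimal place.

1.1 μg/mL

τ/t½ = 87/35 ≈ 2.4857, so fraction remaining f = (1/2)^(87/35) ≈ 0.1785.
Accumulation ratio R = 1/(1 − f) ≈ 1/0.8215 ≈ 1.2173.
Each bolus raises the concentration by D/Vd = 225/260 ≈ 0.865 μg/mL.
Steady-state peak Cmax,ss = C₀·R ≈ 0.865 × 1.2173 ≈ 1.053 μg/mL.
Peak 1.1 μg/mL vs MTC 6 μg/mL: below toxic threshold.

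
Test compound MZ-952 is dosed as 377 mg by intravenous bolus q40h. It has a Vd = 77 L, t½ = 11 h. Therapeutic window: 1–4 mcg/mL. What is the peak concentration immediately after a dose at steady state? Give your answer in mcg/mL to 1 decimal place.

Over one 40-h interval, 40/11 ≈ 3.6364 half-lives elapse, leaving f ≈ 0.0804 of each dose.
At steady state, accumulation factor R = 1/(1 − e^(−kτ)) ≈ 1.0874.
Each bolus raises the concentration by D/Vd = 377/77 ≈ 4.896 mcg/mL.
Steady-state peak Cmax,ss = C₀·R ≈ 4.896 × 1.0874 ≈ 5.324 mcg/mL.
Peak 5.3 mcg/mL vs MTC 4 mcg/mL: exceeds toxic threshold.

5.3 mcg/mL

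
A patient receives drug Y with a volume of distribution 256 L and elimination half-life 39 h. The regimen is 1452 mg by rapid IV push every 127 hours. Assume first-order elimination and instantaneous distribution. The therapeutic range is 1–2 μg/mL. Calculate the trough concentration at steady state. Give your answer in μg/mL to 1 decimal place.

0.7 μg/mL

Over one 127-h interval, 127/39 ≈ 3.2564 half-lives elapse, leaving f ≈ 0.1046 of each dose.
Accumulation ratio R = 1/(1 − f) ≈ 1/0.8954 ≈ 1.1168.
Single-dose peak C₀ = D/Vd = 1452/256 ≈ 5.672 μg/mL.
Steady-state peak Cmax,ss = C₀·R ≈ 5.672 × 1.1168 ≈ 6.334 μg/mL.
Steady-state trough Cmin,ss = Cmax,ss·f ≈ 6.334 × 0.1046 ≈ 0.663 μg/mL.
Trough 0.7 μg/mL vs MEC 1 μg/mL: subtherapeutic.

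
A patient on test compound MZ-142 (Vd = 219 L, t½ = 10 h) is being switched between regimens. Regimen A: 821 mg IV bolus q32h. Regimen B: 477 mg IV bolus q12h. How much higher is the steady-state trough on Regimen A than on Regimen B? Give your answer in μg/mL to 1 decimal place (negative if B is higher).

-1.2 μg/mL

Regimen A: f = (1/2)^(32/10) ≈ 0.1088; Cmin,ss = (821/219)·f/(1−f) ≈ 0.458 μg/mL.
Regimen B: f = (1/2)^(12/10) ≈ 0.4353; Cmin,ss = (477/219)·f/(1−f) ≈ 1.679 μg/mL.
Difference ≈ 0.458 − 1.679 ≈ -1.221 μg/mL.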